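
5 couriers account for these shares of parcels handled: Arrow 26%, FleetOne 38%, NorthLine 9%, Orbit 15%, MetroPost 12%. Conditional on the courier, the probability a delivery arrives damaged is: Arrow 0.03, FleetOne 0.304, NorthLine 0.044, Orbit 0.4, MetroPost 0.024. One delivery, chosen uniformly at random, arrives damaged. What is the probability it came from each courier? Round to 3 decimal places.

By Bayes' rule, posterior ∝ prior × likelihood:
  Arrow: 0.26 × 0.03 = 0.0078
  FleetOne: 0.38 × 0.304 = 0.11552
  NorthLine: 0.09 × 0.044 = 0.00396
  Orbit: 0.15 × 0.4 = 0.06
  MetroPost: 0.12 × 0.024 = 0.00288
Normalizing constant = 0.19016.
P(Arrow | damaged) = 0.0078/0.19016 ≈ 0.041
P(FleetOne | damaged) = 0.11552/0.19016 ≈ 0.607
P(NorthLine | damaged) = 0.00396/0.19016 ≈ 0.021
P(Orbit | damaged) = 0.06/0.19016 ≈ 0.316
P(MetroPost | damaged) = 0.00288/0.19016 ≈ 0.015
(Check: 0.041+0.607+0.021+0.316+0.015 = 1.000.)

Arrow 0.041, FleetOne 0.607, NorthLine 0.021, Orbit 0.316, MetroPost 0.015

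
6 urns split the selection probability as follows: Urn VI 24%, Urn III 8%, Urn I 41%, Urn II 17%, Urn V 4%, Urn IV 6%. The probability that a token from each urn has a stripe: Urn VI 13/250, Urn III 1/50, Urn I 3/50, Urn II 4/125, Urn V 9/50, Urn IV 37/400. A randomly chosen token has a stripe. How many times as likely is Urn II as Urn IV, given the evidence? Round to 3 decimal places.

Compute prior × likelihood for every hypothesis:
  Urn VI: 0.24 × 0.052 = 0.01248
  Urn III: 0.08 × 0.02 = 0.0016
  Urn I: 0.41 × 0.06 = 0.0246
  Urn II: 0.17 × 0.032 = 0.00544
  Urn V: 0.04 × 0.18 = 0.0072
  Urn IV: 0.06 × 0.0925 = 0.00555
Total = 0.05687.
The ratio is 0.00544 / 0.00555 (the normalizer cancels) = 0.980.

0.980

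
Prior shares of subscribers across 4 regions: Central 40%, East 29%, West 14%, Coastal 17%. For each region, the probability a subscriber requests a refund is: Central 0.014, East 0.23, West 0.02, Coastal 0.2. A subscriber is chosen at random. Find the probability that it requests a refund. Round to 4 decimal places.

By Bayes' rule, posterior ∝ prior × likelihood:
  Central: 0.4 × 0.014 = 0.0056
  East: 0.29 × 0.23 = 0.0667
  West: 0.14 × 0.02 = 0.0028
  Coastal: 0.17 × 0.2 = 0.034
P(refund) = 0.0056 + 0.0667 + 0.0028 + 0.034 = 0.1091 → 0.1091.

0.1091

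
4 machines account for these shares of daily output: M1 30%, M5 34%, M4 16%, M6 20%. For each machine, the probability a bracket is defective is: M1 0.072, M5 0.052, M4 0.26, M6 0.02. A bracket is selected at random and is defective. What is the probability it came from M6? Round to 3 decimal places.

Unnormalized posteriors (prior × likelihood):
  M1: 0.3 × 0.072 = 0.0216
  M5: 0.34 × 0.052 = 0.01768
  M4: 0.16 × 0.26 = 0.0416
  M6: 0.2 × 0.02 = 0.004
Normalizing constant = 0.08488.
P(M6 | evidence) = 0.004 / 0.08488 ≈ 0.047.

0.047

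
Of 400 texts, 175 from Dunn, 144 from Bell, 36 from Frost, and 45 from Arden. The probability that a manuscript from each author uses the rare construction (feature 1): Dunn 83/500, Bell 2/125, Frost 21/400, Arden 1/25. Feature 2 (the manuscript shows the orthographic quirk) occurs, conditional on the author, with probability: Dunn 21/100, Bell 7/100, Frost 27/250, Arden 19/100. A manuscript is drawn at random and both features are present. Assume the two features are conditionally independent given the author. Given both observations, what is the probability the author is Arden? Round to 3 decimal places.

0.050

By Bayes' rule, posterior ∝ prior × likelihood:
  Dunn: 0.4375 × 0.166 × 0.21 = 0.01525125
  Bell: 0.36 × 0.016 × 0.07 = 0.0004032
  Frost: 0.09 × 0.0525 × 0.108 = 0.0005103
  Arden: 0.1125 × 0.04 × 0.19 = 0.000855
Sum = 0.01701975.
P(Arden | evidence) = 0.000855 / 0.01701975 ≈ 0.050.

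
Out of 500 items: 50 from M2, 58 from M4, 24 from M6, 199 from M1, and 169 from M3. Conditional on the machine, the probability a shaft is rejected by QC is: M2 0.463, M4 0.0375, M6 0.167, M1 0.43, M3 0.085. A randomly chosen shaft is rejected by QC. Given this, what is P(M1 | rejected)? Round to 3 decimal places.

Compute prior × likelihood for every hypothesis:
  M2: 0.1 × 0.463 = 0.0463
  M4: 0.116 × 0.0375 = 0.00435
  M6: 0.048 × 0.167 = 0.008016
  M1: 0.398 × 0.43 = 0.17114
  M3: 0.338 × 0.085 = 0.02873
Normalizing constant = 0.258536.
P(M1 | evidence) = 0.17114 / 0.258536 ≈ 0.662.

0.662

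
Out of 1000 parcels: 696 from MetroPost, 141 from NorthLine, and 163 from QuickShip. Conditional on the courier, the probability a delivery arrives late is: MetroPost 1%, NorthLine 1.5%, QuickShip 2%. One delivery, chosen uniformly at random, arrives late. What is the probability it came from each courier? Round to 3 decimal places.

Prior × likelihood for each hypothesis:
  MetroPost: 0.696 × 0.01 = 0.00696
  NorthLine: 0.141 × 0.015 = 0.002115
  QuickShip: 0.163 × 0.02 = 0.00326
Total = 0.012335.
P(MetroPost | late) = 0.00696/0.012335 ≈ 0.564
P(NorthLine | late) = 0.002115/0.012335 ≈ 0.171
P(QuickShip | late) = 0.00326/0.012335 ≈ 0.264

MetroPost 0.564, NorthLine 0.171, QuickShip 0.264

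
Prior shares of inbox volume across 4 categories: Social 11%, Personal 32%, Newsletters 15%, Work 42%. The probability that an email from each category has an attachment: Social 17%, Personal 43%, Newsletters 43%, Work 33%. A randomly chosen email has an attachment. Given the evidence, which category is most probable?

Unnormalized posteriors (prior × likelihood):
  Social: 0.11 × 0.17 = 0.0187
  Personal: 0.32 × 0.43 = 0.1376
  Newsletters: 0.15 × 0.43 = 0.0645
  Work: 0.42 × 0.33 = 0.1386
Normalizing constant = 0.3594.
Largest term belongs to Work, so Work is most probable.

Work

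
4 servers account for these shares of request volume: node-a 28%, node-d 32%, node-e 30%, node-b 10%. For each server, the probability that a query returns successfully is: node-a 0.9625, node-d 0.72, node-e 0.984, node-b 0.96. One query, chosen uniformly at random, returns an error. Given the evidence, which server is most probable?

Taking complements, P(error | each) = node-a 0.0375, node-d 0.28, node-e 0.016, node-b 0.04.
Prior × likelihood for each hypothesis:
  node-a: 0.28 × 0.0375 = 0.0105
  node-d: 0.32 × 0.28 = 0.0896
  node-e: 0.3 × 0.016 = 0.0048
  node-b: 0.1 × 0.04 = 0.004
Total = 0.1089.
Largest term belongs to node-d, so node-d is most probable.

node-d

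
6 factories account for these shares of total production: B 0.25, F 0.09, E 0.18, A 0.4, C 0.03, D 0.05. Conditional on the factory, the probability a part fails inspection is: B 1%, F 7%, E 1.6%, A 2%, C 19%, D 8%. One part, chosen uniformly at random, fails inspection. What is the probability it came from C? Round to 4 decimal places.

0.1940

Prior × likelihood for each hypothesis:
  B: 0.25 × 0.01 = 0.0025
  F: 0.09 × 0.07 = 0.0063
  E: 0.18 × 0.016 = 0.00288
  A: 0.4 × 0.02 = 0.008
  C: 0.03 × 0.19 = 0.0057
  D: 0.05 × 0.08 = 0.004
Sum = 0.02938.
P(C | evidence) = 0.0057 / 0.02938 ≈ 0.1940.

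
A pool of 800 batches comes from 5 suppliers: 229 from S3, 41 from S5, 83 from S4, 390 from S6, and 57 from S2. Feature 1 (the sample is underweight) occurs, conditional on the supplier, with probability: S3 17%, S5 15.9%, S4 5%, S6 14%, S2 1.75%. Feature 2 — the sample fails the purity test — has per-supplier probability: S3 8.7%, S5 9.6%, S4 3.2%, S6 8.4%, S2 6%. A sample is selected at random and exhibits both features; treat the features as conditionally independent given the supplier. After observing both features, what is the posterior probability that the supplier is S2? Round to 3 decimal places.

0.007

Compute prior × likelihood for every hypothesis:
  S3: 0.28625 × 0.17 × 0.087 = 0.0042336375
  S5: 0.05125 × 0.159 × 0.096 = 0.00078228
  S4: 0.10375 × 0.05 × 0.032 = 0.000166
  S6: 0.4875 × 0.14 × 0.084 = 0.005733
  S2: 0.07125 × 0.0175 × 0.06 = 0.0000748125
Normalizing constant = 0.01098973.
P(S2 | evidence) = 0.0000748125 / 0.01098973 ≈ 0.007.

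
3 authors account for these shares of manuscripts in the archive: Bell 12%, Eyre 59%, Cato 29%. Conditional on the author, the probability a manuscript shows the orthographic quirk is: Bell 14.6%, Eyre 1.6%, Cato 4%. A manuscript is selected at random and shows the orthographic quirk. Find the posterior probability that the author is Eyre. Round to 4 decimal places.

0.2448

Unnormalized posteriors (prior × likelihood):
  Bell: 0.12 × 0.146 = 0.01752
  Eyre: 0.59 × 0.016 = 0.00944
  Cato: 0.29 × 0.04 = 0.0116
Normalizing constant = 0.03856.
P(Eyre | evidence) = 0.00944 / 0.03856 ≈ 0.2448.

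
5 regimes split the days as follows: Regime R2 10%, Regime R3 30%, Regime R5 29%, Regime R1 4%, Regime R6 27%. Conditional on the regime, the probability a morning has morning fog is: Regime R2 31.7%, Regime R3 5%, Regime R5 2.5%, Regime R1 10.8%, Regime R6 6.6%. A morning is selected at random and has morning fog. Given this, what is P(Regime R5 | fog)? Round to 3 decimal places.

By Bayes' rule, posterior ∝ prior × likelihood:
  Regime R2: 0.1 × 0.317 = 0.0317
  Regime R3: 0.3 × 0.05 = 0.015
  Regime R5: 0.29 × 0.025 = 0.00725
  Regime R1: 0.04 × 0.108 = 0.00432
  Regime R6: 0.27 × 0.066 = 0.01782
Sum = 0.07609.
P(Regime R5 | evidence) = 0.00725 / 0.07609 ≈ 0.095.

0.095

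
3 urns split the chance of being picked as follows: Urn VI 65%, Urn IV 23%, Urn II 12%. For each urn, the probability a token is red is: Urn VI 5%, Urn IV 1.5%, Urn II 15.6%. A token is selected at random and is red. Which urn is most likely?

Unnormalized posteriors (prior × likelihood):
  Urn VI: 0.65 × 0.05 = 0.0325
  Urn IV: 0.23 × 0.015 = 0.00345
  Urn II: 0.12 × 0.156 = 0.01872
Sum = 0.05467.
Largest term belongs to Urn VI, so Urn VI is most probable.

Urn VI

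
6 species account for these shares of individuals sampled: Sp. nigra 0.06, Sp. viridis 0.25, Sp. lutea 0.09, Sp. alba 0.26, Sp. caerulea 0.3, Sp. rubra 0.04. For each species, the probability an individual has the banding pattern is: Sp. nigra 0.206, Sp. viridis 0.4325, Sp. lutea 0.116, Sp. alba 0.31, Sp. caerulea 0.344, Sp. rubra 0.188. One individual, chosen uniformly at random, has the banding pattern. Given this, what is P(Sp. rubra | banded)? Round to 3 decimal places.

0.023

By Bayes' rule, posterior ∝ prior × likelihood:
  Sp. nigra: 0.06 × 0.206 = 0.01236
  Sp. viridis: 0.25 × 0.4325 = 0.108125
  Sp. lutea: 0.09 × 0.116 = 0.01044
  Sp. alba: 0.26 × 0.31 = 0.0806
  Sp. caerulea: 0.3 × 0.344 = 0.1032
  Sp. rubra: 0.04 × 0.188 = 0.00752
Sum = 0.322245.
P(Sp. rubra | evidence) = 0.00752 / 0.322245 ≈ 0.023.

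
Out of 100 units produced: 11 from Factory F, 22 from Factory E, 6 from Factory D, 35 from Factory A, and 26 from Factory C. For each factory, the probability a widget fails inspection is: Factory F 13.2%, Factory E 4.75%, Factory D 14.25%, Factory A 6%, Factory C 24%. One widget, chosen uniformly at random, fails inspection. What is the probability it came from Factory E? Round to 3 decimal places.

0.089

Unnormalized posteriors (prior × likelihood):
  Factory F: 0.11 × 0.132 = 0.01452
  Factory E: 0.22 × 0.0475 = 0.01045
  Factory D: 0.06 × 0.1425 = 0.00855
  Factory A: 0.35 × 0.06 = 0.021
  Factory C: 0.26 × 0.24 = 0.0624
Total = 0.11692.
P(Factory E | evidence) = 0.01045 / 0.11692 ≈ 0.089.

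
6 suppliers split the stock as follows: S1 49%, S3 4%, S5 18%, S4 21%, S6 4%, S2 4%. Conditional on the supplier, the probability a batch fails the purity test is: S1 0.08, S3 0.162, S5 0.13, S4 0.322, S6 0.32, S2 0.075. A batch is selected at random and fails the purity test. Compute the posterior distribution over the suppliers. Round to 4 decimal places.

S1 0.2570, S3 0.0425, S5 0.1534, S4 0.4434, S6 0.0839, S2 0.0197

Compute prior × likelihood for every hypothesis:
  S1: 0.49 × 0.08 = 0.0392
  S3: 0.04 × 0.162 = 0.00648
  S5: 0.18 × 0.13 = 0.0234
  S4: 0.21 × 0.322 = 0.06762
  S6: 0.04 × 0.32 = 0.0128
  S2: 0.04 × 0.075 = 0.003
Sum = 0.1525.
P(S1 | off-spec) = 0.0392/0.1525 ≈ 0.2570
P(S3 | off-spec) = 0.00648/0.1525 ≈ 0.0425
P(S5 | off-spec) = 0.0234/0.1525 ≈ 0.1534
P(S4 | off-spec) = 0.06762/0.1525 ≈ 0.4434
P(S6 | off-spec) = 0.0128/0.1525 ≈ 0.0839
P(S2 | off-spec) = 0.003/0.1525 ≈ 0.0197
(Check: 0.2570+0.0425+0.1534+0.4434+0.0839+0.0197 = 0.9999.)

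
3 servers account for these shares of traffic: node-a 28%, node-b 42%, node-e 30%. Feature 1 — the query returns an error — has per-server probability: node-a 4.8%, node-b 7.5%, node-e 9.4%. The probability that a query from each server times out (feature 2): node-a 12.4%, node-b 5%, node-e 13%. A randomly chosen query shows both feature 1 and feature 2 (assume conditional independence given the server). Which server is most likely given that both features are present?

node-e

Compute prior × likelihood for every hypothesis:
  node-a: 0.28 × 0.048 × 0.124 = 0.00166656
  node-b: 0.42 × 0.075 × 0.05 = 0.001575
  node-e: 0.3 × 0.094 × 0.13 = 0.003666
Sum = 0.00690756.
Largest term belongs to node-e, so node-e is most probable.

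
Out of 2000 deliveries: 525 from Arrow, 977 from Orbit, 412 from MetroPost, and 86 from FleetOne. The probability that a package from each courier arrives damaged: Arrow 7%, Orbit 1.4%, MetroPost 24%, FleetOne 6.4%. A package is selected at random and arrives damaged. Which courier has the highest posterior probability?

Compute prior × likelihood for every hypothesis:
  Arrow: 0.2625 × 0.07 = 0.018375
  Orbit: 0.4885 × 0.014 = 0.006839
  MetroPost: 0.206 × 0.24 = 0.04944
  FleetOne: 0.043 × 0.064 = 0.002752
Normalizing constant = 0.077406.
Largest term belongs to MetroPost, so MetroPost is most probable.

MetroPost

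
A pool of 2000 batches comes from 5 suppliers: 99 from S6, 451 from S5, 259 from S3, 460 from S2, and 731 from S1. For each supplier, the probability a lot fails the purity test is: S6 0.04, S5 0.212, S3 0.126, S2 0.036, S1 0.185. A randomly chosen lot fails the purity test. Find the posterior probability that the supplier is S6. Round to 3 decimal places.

0.014

By Bayes' rule, posterior ∝ prior × likelihood:
  S6: 0.0495 × 0.04 = 0.00198
  S5: 0.2255 × 0.212 = 0.047806
  S3: 0.1295 × 0.126 = 0.016317
  S2: 0.23 × 0.036 = 0.00828
  S1: 0.3655 × 0.185 = 0.0676175
Normalizing constant = 0.1420005.
P(S6 | evidence) = 0.00198 / 0.1420005 ≈ 0.014.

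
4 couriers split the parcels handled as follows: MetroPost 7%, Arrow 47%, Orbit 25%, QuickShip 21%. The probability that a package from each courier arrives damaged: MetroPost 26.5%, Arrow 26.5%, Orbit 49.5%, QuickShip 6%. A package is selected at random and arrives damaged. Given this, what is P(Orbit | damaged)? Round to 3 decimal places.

0.443

Prior × likelihood for each hypothesis:
  MetroPost: 0.07 × 0.265 = 0.01855
  Arrow: 0.47 × 0.265 = 0.12455
  Orbit: 0.25 × 0.495 = 0.12375
  QuickShip: 0.21 × 0.06 = 0.0126
Total = 0.27945.
P(Orbit | evidence) = 0.12375 / 0.27945 ≈ 0.443.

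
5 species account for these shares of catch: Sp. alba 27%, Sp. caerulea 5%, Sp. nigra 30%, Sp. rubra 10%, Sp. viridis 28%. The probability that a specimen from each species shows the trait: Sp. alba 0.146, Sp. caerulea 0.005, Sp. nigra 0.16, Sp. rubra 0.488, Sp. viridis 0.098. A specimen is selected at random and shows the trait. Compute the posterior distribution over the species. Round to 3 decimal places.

Sp. alba 0.240, Sp. caerulea 0.002, Sp. nigra 0.293, Sp. rubra 0.298, Sp. viridis 0.167

By Bayes' rule, posterior ∝ prior × likelihood:
  Sp. alba: 0.27 × 0.146 = 0.03942
  Sp. caerulea: 0.05 × 0.005 = 0.00025
  Sp. nigra: 0.3 × 0.16 = 0.048
  Sp. rubra: 0.1 × 0.488 = 0.0488
  Sp. viridis: 0.28 × 0.098 = 0.02744
Sum = 0.16391.
P(Sp. alba | trait) = 0.03942/0.16391 ≈ 0.240
P(Sp. caerulea | trait) = 0.00025/0.16391 ≈ 0.002
P(Sp. nigra | trait) = 0.048/0.16391 ≈ 0.293
P(Sp. rubra | trait) = 0.0488/0.16391 ≈ 0.298
P(Sp. viridis | trait) = 0.02744/0.16391 ≈ 0.167
(Check: 0.240+0.002+0.293+0.298+0.167 = 1.000.)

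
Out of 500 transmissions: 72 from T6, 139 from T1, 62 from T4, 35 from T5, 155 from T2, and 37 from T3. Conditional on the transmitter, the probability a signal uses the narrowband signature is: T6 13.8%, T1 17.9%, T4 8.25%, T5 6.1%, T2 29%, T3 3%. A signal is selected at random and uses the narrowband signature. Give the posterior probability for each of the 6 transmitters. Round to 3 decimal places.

T6 0.113, T1 0.282, T4 0.058, T5 0.024, T2 0.510, T3 0.013

By Bayes' rule, posterior ∝ prior × likelihood:
  T6: 0.144 × 0.138 = 0.019872
  T1: 0.278 × 0.179 = 0.049762
  T4: 0.124 × 0.0825 = 0.01023
  T5: 0.07 × 0.061 = 0.00427
  T2: 0.31 × 0.29 = 0.0899
  T3: 0.074 × 0.03 = 0.00222
Sum = 0.176254.
P(T6 | narrowband) = 0.019872/0.176254 ≈ 0.113
P(T1 | narrowband) = 0.049762/0.176254 ≈ 0.282
P(T4 | narrowband) = 0.01023/0.176254 ≈ 0.058
P(T5 | narrowband) = 0.00427/0.176254 ≈ 0.024
P(T2 | narrowband) = 0.0899/0.176254 ≈ 0.510
P(T3 | narrowband) = 0.00222/0.176254 ≈ 0.013
(Check: 0.113+0.282+0.058+0.024+0.510+0.013 = 1.000.)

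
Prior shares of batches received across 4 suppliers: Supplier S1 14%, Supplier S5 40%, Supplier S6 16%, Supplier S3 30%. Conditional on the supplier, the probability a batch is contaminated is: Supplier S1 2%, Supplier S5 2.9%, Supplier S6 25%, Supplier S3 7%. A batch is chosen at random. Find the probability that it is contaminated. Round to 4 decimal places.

Unnormalized posteriors (prior × likelihood):
  Supplier S1: 0.14 × 0.02 = 0.0028
  Supplier S5: 0.4 × 0.029 = 0.0116
  Supplier S6: 0.16 × 0.25 = 0.04
  Supplier S3: 0.3 × 0.07 = 0.021
P(contaminated) = 0.0028 + 0.0116 + 0.04 + 0.021 = 0.0754 → 0.0754.

0.0754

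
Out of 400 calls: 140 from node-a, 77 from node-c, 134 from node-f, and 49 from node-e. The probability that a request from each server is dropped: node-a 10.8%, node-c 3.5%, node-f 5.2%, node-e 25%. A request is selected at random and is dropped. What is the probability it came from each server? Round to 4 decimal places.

By Bayes' rule, posterior ∝ prior × likelihood:
  node-a: 0.35 × 0.108 = 0.0378
  node-c: 0.1925 × 0.035 = 0.0067375
  node-f: 0.335 × 0.052 = 0.01742
  node-e: 0.1225 × 0.25 = 0.030625
Total = 0.0925825.
P(node-a | dropped) = 0.0378/0.0925825 ≈ 0.4083
P(node-c | dropped) = 0.0067375/0.0925825 ≈ 0.0728
P(node-f | dropped) = 0.01742/0.0925825 ≈ 0.1882
P(node-e | dropped) = 0.030625/0.0925825 ≈ 0.3308

node-a 0.4083, node-c 0.0728, node-f 0.1882, node-e 0.3308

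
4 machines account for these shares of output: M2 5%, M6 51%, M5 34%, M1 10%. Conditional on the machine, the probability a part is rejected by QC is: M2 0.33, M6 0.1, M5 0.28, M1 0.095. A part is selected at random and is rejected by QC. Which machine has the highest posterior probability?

By Bayes' rule, posterior ∝ prior × likelihood:
  M2: 0.05 × 0.33 = 0.0165
  M6: 0.51 × 0.1 = 0.051
  M5: 0.34 × 0.28 = 0.0952
  M1: 0.1 × 0.095 = 0.0095
Normalizing constant = 0.1722.
Largest term belongs to M5, so M5 is most probable.

M5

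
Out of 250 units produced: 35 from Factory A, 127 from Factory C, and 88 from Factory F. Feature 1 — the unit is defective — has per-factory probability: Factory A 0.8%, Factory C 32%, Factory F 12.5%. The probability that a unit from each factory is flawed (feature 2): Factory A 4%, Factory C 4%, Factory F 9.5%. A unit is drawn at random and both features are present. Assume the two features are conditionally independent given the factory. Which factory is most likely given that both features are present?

Prior × likelihood for each hypothesis:
  Factory A: 0.14 × 0.008 × 0.04 = 0.0000448
  Factory C: 0.508 × 0.32 × 0.04 = 0.0065024
  Factory F: 0.352 × 0.125 × 0.095 = 0.00418
Normalizing constant = 0.0107272.
Largest term belongs to Factory C, so Factory C is most probable.

Factory C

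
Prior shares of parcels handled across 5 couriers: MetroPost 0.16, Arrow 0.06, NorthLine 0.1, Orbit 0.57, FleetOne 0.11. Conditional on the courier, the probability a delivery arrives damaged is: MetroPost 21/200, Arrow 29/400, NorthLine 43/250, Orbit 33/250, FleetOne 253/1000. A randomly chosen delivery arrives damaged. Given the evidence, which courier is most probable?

Orbit

Prior × likelihood for each hypothesis:
  MetroPost: 0.16 × 0.105 = 0.0168
  Arrow: 0.06 × 0.0725 = 0.00435
  NorthLine: 0.1 × 0.172 = 0.0172
  Orbit: 0.57 × 0.132 = 0.07524
  FleetOne: 0.11 × 0.253 = 0.02783
Total = 0.14142.
Largest term belongs to Orbit, so Orbit is most probable.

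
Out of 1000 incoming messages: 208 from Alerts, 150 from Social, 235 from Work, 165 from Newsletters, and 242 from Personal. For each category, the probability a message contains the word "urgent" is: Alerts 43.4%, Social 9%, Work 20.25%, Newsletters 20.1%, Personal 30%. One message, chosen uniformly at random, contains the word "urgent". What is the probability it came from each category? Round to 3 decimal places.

Alerts 0.351, Social 0.053, Work 0.185, Newsletters 0.129, Personal 0.282

Prior × likelihood for each hypothesis:
  Alerts: 0.208 × 0.434 = 0.090272
  Social: 0.15 × 0.09 = 0.0135
  Work: 0.235 × 0.2025 = 0.0475875
  Newsletters: 0.165 × 0.201 = 0.033165
  Personal: 0.242 × 0.3 = 0.0726
Total = 0.2571245.
P(Alerts | urgent-flag) = 0.090272/0.2571245 ≈ 0.351
P(Social | urgent-flag) = 0.0135/0.2571245 ≈ 0.053
P(Work | urgent-flag) = 0.0475875/0.2571245 ≈ 0.185
P(Newsletters | urgent-flag) = 0.033165/0.2571245 ≈ 0.129
P(Personal | urgent-flag) = 0.0726/0.2571245 ≈ 0.282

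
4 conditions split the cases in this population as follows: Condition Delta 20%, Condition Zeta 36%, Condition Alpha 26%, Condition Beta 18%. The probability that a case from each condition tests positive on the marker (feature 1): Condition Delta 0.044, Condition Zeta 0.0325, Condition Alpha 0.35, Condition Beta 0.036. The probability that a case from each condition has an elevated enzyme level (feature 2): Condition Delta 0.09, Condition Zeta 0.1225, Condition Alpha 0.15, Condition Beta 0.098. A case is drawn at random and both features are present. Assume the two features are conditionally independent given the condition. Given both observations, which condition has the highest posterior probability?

Compute prior × likelihood for every hypothesis:
  Condition Delta: 0.2 × 0.044 × 0.09 = 0.000792
  Condition Zeta: 0.36 × 0.0325 × 0.1225 = 0.00143325
  Condition Alpha: 0.26 × 0.35 × 0.15 = 0.01365
  Condition Beta: 0.18 × 0.036 × 0.098 = 0.00063504
Normalizing constant = 0.01651029.
Largest term belongs to Condition Alpha, so Condition Alpha is most probable.

Condition Alpha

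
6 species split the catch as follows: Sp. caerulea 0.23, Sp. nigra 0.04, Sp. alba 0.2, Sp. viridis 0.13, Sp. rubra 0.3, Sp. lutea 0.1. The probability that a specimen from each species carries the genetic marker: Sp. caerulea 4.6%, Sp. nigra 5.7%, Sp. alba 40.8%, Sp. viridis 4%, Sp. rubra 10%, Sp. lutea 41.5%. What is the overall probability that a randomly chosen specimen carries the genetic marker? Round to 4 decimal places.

Unnormalized posteriors (prior × likelihood):
  Sp. caerulea: 0.23 × 0.046 = 0.01058
  Sp. nigra: 0.04 × 0.057 = 0.00228
  Sp. alba: 0.2 × 0.408 = 0.0816
  Sp. viridis: 0.13 × 0.04 = 0.0052
  Sp. rubra: 0.3 × 0.1 = 0.03
  Sp. lutea: 0.1 × 0.415 = 0.0415
P(marker) = 0.01058 + 0.00228 + 0.0816 + 0.0052 + 0.03 + 0.0415 = 0.17116 → 0.1712.

0.1712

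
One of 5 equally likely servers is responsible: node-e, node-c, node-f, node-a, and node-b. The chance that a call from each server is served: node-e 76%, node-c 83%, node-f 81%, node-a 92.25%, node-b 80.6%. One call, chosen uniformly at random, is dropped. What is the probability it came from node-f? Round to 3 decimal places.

0.218

Taking complements, P(dropped | each) = node-e 0.24, node-c 0.17, node-f 0.19, node-a 0.0775, node-b 0.194.
With a uniform prior (1/5 each), posterior ∝ likelihood:
  node-e: 0.24
  node-c: 0.17
  node-f: 0.19
  node-a: 0.0775
  node-b: 0.194
Total = 0.8715.
P(node-f | evidence) = 0.19 / 0.8715 ≈ 0.218.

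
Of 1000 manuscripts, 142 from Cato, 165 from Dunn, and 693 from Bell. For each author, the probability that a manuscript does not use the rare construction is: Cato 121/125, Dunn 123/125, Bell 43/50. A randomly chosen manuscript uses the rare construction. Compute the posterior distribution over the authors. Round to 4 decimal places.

Cato 0.0436, Dunn 0.0253, Bell 0.9311

Taking complements, P(rare-form | each) = Cato 0.032, Dunn 0.016, Bell 0.14.
Unnormalized posteriors (prior × likelihood):
  Cato: 0.142 × 0.032 = 0.004544
  Dunn: 0.165 × 0.016 = 0.00264
  Bell: 0.693 × 0.14 = 0.09702
Normalizing constant = 0.104204.
P(Cato | rare-form) = 0.004544/0.104204 ≈ 0.0436
P(Dunn | rare-form) = 0.00264/0.104204 ≈ 0.0253
P(Bell | rare-form) = 0.09702/0.104204 ≈ 0.9311
(Check: 0.0436+0.0253+0.9311 = 1.0000.)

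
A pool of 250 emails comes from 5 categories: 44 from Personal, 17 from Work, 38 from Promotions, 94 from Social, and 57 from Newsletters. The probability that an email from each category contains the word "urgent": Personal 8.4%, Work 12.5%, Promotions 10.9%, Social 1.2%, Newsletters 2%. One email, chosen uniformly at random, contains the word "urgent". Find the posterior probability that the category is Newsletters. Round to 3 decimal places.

Prior × likelihood for each hypothesis:
  Personal: 0.176 × 0.084 = 0.014784
  Work: 0.068 × 0.125 = 0.0085
  Promotions: 0.152 × 0.109 = 0.016568
  Social: 0.376 × 0.012 = 0.004512
  Newsletters: 0.228 × 0.02 = 0.00456
Sum = 0.048924.
P(Newsletters | evidence) = 0.00456 / 0.048924 ≈ 0.093.

0.093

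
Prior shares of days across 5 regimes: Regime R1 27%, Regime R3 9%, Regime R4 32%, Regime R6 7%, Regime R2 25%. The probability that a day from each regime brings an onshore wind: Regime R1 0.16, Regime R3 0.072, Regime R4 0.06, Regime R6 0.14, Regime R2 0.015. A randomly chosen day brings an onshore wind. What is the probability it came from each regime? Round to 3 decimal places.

Regime R1 0.524, Regime R3 0.079, Regime R4 0.233, Regime R6 0.119, Regime R2 0.045

Prior × likelihood for each hypothesis:
  Regime R1: 0.27 × 0.16 = 0.0432
  Regime R3: 0.09 × 0.072 = 0.00648
  Regime R4: 0.32 × 0.06 = 0.0192
  Regime R6: 0.07 × 0.14 = 0.0098
  Regime R2: 0.25 × 0.015 = 0.00375
Total = 0.08243.
P(Regime R1 | onshore) = 0.0432/0.08243 ≈ 0.524
P(Regime R3 | onshore) = 0.00648/0.08243 ≈ 0.079
P(Regime R4 | onshore) = 0.0192/0.08243 ≈ 0.233
P(Regime R6 | onshore) = 0.0098/0.08243 ≈ 0.119
P(Regime R2 | onshore) = 0.00375/0.08243 ≈ 0.045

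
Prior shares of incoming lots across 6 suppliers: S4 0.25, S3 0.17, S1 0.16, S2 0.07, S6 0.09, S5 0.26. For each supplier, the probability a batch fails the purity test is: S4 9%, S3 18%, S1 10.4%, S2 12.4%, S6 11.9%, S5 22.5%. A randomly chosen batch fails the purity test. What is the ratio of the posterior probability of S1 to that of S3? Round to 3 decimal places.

0.544

Unnormalized posteriors (prior × likelihood):
  S4: 0.25 × 0.09 = 0.0225
  S3: 0.17 × 0.18 = 0.0306
  S1: 0.16 × 0.104 = 0.01664
  S2: 0.07 × 0.124 = 0.00868
  S6: 0.09 × 0.119 = 0.01071
  S5: 0.26 × 0.225 = 0.0585
Normalizing constant = 0.14763.
The ratio is 0.01664 / 0.0306 (the normalizer cancels) = 0.544.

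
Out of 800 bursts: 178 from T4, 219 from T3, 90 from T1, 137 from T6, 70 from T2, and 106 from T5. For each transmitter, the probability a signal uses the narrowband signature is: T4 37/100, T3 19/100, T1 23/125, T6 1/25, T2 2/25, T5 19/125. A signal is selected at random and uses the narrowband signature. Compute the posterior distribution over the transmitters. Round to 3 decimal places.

T4 0.436, T3 0.275, T1 0.110, T6 0.036, T2 0.037, T5 0.107

Unnormalized posteriors (prior × likelihood):
  T4: 0.2225 × 0.37 = 0.082325
  T3: 0.27375 × 0.19 = 0.0520125
  T1: 0.1125 × 0.184 = 0.0207
  T6: 0.17125 × 0.04 = 0.00685
  T2: 0.0875 × 0.08 = 0.007
  T5: 0.1325 × 0.152 = 0.02014
Normalizing constant = 0.1890275.
P(T4 | narrowband) = 0.082325/0.1890275 ≈ 0.436
P(T3 | narrowband) = 0.0520125/0.1890275 ≈ 0.275
P(T1 | narrowband) = 0.0207/0.1890275 ≈ 0.110
P(T6 | narrowband) = 0.00685/0.1890275 ≈ 0.036
P(T2 | narrowband) = 0.007/0.1890275 ≈ 0.037
P(T5 | narrowband) = 0.02014/0.1890275 ≈ 0.107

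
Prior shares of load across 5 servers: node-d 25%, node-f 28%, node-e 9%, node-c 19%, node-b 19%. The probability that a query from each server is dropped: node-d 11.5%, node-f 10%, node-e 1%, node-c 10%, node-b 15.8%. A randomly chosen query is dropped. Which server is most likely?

Compute prior × likelihood for every hypothesis:
  node-d: 0.25 × 0.115 = 0.02875
  node-f: 0.28 × 0.1 = 0.028
  node-e: 0.09 × 0.01 = 0.0009
  node-c: 0.19 × 0.1 = 0.019
  node-b: 0.19 × 0.158 = 0.03002
Total = 0.10667.
Largest term belongs to node-b, so node-b is most probable.

node-b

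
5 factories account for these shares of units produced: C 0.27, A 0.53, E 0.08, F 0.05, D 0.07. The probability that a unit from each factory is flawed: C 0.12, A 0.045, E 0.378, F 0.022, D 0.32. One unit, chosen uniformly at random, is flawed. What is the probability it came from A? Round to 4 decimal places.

Prior × likelihood for each hypothesis:
  C: 0.27 × 0.12 = 0.0324
  A: 0.53 × 0.045 = 0.02385
  E: 0.08 × 0.378 = 0.03024
  F: 0.05 × 0.022 = 0.0011
  D: 0.07 × 0.32 = 0.0224
Normalizing constant = 0.10999.
P(A | evidence) = 0.02385 / 0.10999 ≈ 0.2168.

0.2168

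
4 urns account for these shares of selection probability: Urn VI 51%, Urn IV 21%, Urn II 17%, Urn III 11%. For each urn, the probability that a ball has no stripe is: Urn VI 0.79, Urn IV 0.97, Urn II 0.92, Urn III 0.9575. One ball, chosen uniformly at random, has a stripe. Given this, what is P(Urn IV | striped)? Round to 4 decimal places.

Taking complements, P(striped | each) = Urn VI 0.21, Urn IV 0.03, Urn II 0.08, Urn III 0.0425.
Unnormalized posteriors (prior × likelihood):
  Urn VI: 0.51 × 0.21 = 0.1071
  Urn IV: 0.21 × 0.03 = 0.0063
  Urn II: 0.17 × 0.08 = 0.0136
  Urn III: 0.11 × 0.0425 = 0.004675
Sum = 0.131675.
P(Urn IV | evidence) = 0.0063 / 0.131675 ≈ 0.0478.

0.0478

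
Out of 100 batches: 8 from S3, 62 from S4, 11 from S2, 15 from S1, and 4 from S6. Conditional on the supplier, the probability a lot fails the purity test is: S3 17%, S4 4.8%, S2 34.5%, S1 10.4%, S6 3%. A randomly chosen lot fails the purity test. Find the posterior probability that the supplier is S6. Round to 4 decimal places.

0.0122

Prior × likelihood for each hypothesis:
  S3: 0.08 × 0.17 = 0.0136
  S4: 0.62 × 0.048 = 0.02976
  S2: 0.11 × 0.345 = 0.03795
  S1: 0.15 × 0.104 = 0.0156
  S6: 0.04 × 0.03 = 0.0012
Sum = 0.09811.
P(S6 | evidence) = 0.0012 / 0.09811 ≈ 0.0122.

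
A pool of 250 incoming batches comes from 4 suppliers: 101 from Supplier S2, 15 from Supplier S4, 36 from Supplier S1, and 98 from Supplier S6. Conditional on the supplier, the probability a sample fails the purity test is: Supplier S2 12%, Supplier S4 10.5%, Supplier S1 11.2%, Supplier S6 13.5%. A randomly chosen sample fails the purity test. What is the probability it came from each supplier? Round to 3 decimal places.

Supplier S2 0.392, Supplier S4 0.051, Supplier S1 0.130, Supplier S6 0.427

Prior × likelihood for each hypothesis:
  Supplier S2: 0.404 × 0.12 = 0.04848
  Supplier S4: 0.06 × 0.105 = 0.0063
  Supplier S1: 0.144 × 0.112 = 0.016128
  Supplier S6: 0.392 × 0.135 = 0.05292
Normalizing constant = 0.123828.
P(Supplier S2 | off-spec) = 0.04848/0.123828 ≈ 0.392
P(Supplier S4 | off-spec) = 0.0063/0.123828 ≈ 0.051
P(Supplier S1 | off-spec) = 0.016128/0.123828 ≈ 0.130
P(Supplier S6 | off-spec) = 0.05292/0.123828 ≈ 0.427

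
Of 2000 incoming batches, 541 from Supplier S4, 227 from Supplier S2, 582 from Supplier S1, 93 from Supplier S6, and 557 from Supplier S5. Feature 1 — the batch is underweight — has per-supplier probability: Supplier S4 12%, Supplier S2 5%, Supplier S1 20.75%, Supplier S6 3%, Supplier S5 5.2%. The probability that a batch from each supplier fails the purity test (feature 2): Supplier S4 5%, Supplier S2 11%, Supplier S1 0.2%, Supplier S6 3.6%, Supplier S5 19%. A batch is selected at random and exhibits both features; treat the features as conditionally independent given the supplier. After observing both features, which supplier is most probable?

Supplier S5

Unnormalized posteriors (prior × likelihood):
  Supplier S4: 0.2705 × 0.12 × 0.05 = 0.001623
  Supplier S2: 0.1135 × 0.05 × 0.11 = 0.00062425
  Supplier S1: 0.291 × 0.2075 × 0.002 = 0.000120765
  Supplier S6: 0.0465 × 0.03 × 0.036 = 0.00005022
  Supplier S5: 0.2785 × 0.052 × 0.19 = 0.00275158
Normalizing constant = 0.005169815.
Largest term belongs to Supplier S5, so Supplier S5 is most probable.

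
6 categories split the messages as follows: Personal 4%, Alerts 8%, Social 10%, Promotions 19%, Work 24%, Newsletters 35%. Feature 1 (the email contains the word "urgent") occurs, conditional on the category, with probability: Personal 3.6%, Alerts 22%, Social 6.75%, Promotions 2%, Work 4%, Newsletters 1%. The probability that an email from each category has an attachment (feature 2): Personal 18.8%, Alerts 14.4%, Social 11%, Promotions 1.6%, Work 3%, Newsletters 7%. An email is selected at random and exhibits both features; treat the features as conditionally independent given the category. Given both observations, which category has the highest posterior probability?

Compute prior × likelihood for every hypothesis:
  Personal: 0.04 × 0.036 × 0.188 = 0.00027072
  Alerts: 0.08 × 0.22 × 0.144 = 0.0025344
  Social: 0.1 × 0.0675 × 0.11 = 0.0007425
  Promotions: 0.19 × 0.02 × 0.016 = 0.0000608
  Work: 0.24 × 0.04 × 0.03 = 0.000288
  Newsletters: 0.35 × 0.01 × 0.07 = 0.000245
Normalizing constant = 0.00414142.
Largest term belongs to Alerts, so Alerts is most probable.

Alerts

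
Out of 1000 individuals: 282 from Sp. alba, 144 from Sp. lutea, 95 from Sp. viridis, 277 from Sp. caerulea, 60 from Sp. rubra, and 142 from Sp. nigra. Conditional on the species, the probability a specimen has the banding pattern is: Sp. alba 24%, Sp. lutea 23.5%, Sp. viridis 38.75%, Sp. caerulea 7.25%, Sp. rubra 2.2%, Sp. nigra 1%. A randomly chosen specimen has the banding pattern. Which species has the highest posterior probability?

Prior × likelihood for each hypothesis:
  Sp. alba: 0.282 × 0.24 = 0.06768
  Sp. lutea: 0.144 × 0.235 = 0.03384
  Sp. viridis: 0.095 × 0.3875 = 0.0368125
  Sp. caerulea: 0.277 × 0.0725 = 0.0200825
  Sp. rubra: 0.06 × 0.022 = 0.00132
  Sp. nigra: 0.142 × 0.01 = 0.00142
Sum = 0.161155.
Largest term belongs to Sp. alba, so Sp. alba is most probable.

Sp. alba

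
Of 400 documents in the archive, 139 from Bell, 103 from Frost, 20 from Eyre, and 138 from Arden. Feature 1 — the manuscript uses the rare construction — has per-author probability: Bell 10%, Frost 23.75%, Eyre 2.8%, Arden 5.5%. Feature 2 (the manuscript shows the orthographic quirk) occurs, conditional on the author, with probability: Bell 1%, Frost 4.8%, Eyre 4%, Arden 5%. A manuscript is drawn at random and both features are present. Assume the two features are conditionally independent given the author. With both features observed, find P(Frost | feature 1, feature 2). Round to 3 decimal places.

By Bayes' rule, posterior ∝ prior × likelihood:
  Bell: 0.3475 × 0.1 × 0.01 = 0.0003475
  Frost: 0.2575 × 0.2375 × 0.048 = 0.0029355
  Eyre: 0.05 × 0.028 × 0.04 = 0.000056
  Arden: 0.345 × 0.055 × 0.05 = 0.00094875
Normalizing constant = 0.00428775.
P(Frost | evidence) = 0.0029355 / 0.00428775 ≈ 0.685.

0.685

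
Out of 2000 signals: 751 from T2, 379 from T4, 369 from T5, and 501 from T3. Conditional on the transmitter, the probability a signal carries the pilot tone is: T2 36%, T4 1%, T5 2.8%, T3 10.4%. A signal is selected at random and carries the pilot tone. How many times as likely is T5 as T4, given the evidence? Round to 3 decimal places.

Compute prior × likelihood for every hypothesis:
  T2: 0.3755 × 0.36 = 0.13518
  T4: 0.1895 × 0.01 = 0.001895
  T5: 0.1845 × 0.028 = 0.005166
  T3: 0.2505 × 0.104 = 0.026052
Sum = 0.168293.
The ratio is 0.005166 / 0.001895 (the normalizer cancels) = 2.726.

2.726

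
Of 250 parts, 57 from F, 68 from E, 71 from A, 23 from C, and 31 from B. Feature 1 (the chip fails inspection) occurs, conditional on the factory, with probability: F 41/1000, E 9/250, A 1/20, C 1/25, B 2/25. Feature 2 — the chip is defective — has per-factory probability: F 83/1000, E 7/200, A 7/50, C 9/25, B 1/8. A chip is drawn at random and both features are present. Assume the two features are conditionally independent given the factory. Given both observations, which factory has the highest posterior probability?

Unnormalized posteriors (prior × likelihood):
  F: 0.228 × 0.041 × 0.083 = 0.000775884
  E: 0.272 × 0.036 × 0.035 = 0.00034272
  A: 0.284 × 0.05 × 0.14 = 0.001988
  C: 0.092 × 0.04 × 0.36 = 0.0013248
  B: 0.124 × 0.08 × 0.125 = 0.00124
Sum = 0.005671404.
Largest term belongs to A, so A is most probable.

A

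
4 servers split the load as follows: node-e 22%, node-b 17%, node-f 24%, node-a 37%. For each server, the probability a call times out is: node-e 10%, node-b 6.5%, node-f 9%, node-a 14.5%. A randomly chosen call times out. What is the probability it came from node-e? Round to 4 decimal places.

0.2031

Compute prior × likelihood for every hypothesis:
  node-e: 0.22 × 0.1 = 0.022
  node-b: 0.17 × 0.065 = 0.01105
  node-f: 0.24 × 0.09 = 0.0216
  node-a: 0.37 × 0.145 = 0.05365
Sum = 0.1083.
P(node-e | evidence) = 0.022 / 0.1083 ≈ 0.2031.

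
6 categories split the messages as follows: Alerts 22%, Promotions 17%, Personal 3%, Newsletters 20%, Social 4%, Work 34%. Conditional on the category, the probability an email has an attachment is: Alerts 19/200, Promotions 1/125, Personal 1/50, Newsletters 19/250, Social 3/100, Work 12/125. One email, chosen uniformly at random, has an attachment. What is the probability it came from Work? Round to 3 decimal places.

Unnormalized posteriors (prior × likelihood):
  Alerts: 0.22 × 0.095 = 0.0209
  Promotions: 0.17 × 0.008 = 0.00136
  Personal: 0.03 × 0.02 = 0.0006
  Newsletters: 0.2 × 0.076 = 0.0152
  Social: 0.04 × 0.03 = 0.0012
  Work: 0.34 × 0.096 = 0.03264
Total = 0.0719.
P(Work | evidence) = 0.03264 / 0.0719 ≈ 0.454.

0.454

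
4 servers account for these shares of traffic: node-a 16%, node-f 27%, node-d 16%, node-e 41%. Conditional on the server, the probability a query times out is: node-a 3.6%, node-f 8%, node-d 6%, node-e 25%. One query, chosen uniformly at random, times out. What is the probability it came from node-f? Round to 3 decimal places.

0.155

Prior × likelihood for each hypothesis:
  node-a: 0.16 × 0.036 = 0.00576
  node-f: 0.27 × 0.08 = 0.0216
  node-d: 0.16 × 0.06 = 0.0096
  node-e: 0.41 × 0.25 = 0.1025
Sum = 0.13946.
P(node-f | evidence) = 0.0216 / 0.13946 ≈ 0.155.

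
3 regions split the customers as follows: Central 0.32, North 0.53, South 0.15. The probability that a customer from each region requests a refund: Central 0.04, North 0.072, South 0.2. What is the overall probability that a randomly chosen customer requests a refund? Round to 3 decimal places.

0.081

By Bayes' rule, posterior ∝ prior × likelihood:
  Central: 0.32 × 0.04 = 0.0128
  North: 0.53 × 0.072 = 0.03816
  South: 0.15 × 0.2 = 0.03
P(refund) = 0.0128 + 0.03816 + 0.03 = 0.08096 → 0.081.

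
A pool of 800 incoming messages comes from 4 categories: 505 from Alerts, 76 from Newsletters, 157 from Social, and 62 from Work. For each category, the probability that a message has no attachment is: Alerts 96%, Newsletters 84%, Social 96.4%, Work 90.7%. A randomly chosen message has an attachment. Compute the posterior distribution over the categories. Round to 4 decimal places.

Alerts 0.4614, Newsletters 0.2778, Social 0.1291, Work 0.1317

Taking complements, P(attachment | each) = Alerts 0.04, Newsletters 0.16, Social 0.036, Work 0.093.
By Bayes' rule, posterior ∝ prior × likelihood:
  Alerts: 0.63125 × 0.04 = 0.02525
  Newsletters: 0.095 × 0.16 = 0.0152
  Social: 0.19625 × 0.036 = 0.007065
  Work: 0.0775 × 0.093 = 0.0072075
Total = 0.0547225.
P(Alerts | attachment) = 0.02525/0.0547225 ≈ 0.4614
P(Newsletters | attachment) = 0.0152/0.0547225 ≈ 0.2778
P(Social | attachment) = 0.007065/0.0547225 ≈ 0.1291
P(Work | attachment) = 0.0072075/0.0547225 ≈ 0.1317
(Check: 0.4614+0.2778+0.1291+0.1317 = 1.0000.)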